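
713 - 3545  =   - 2832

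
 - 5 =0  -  5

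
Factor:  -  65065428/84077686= -32532714/42038843   =  - 2^1*3^2*7^( - 1)*11^ ( - 1 )*587^1*3079^1*545959^(-1 ) 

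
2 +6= 8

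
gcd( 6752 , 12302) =2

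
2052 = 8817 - 6765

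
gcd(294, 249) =3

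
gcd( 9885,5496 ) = 3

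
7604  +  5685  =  13289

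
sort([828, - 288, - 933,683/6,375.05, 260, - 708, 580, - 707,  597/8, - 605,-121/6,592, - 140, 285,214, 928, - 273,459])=[ - 933, -708, - 707, - 605, - 288, - 273, -140, - 121/6, 597/8, 683/6,214,260, 285 , 375.05,459, 580,592,828,928]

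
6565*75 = 492375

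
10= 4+6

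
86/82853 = 86/82853= 0.00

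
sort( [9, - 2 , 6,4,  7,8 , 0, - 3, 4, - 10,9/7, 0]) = [ - 10, - 3 , - 2,0,0, 9/7  ,  4,4, 6, 7,8,9 ] 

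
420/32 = 105/8 = 13.12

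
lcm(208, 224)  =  2912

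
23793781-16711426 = 7082355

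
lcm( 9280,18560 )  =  18560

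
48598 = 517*94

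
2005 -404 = 1601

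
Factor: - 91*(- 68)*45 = 2^2*3^2*5^1* 7^1*13^1*17^1 = 278460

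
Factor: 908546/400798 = 19751/8713 = 8713^( - 1 ) *19751^1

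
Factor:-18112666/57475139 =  - 2^1 * 11^1*13^1 * 71^( - 1 ) * 389^(-1 ) * 2081^ ( - 1)*63331^1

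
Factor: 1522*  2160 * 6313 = 2^5*3^3 *5^1*59^1*107^1 * 761^1= 20754113760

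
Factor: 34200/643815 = 40/753 = 2^3*3^( - 1) * 5^1*251^( - 1)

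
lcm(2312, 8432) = 143344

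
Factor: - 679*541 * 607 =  - 7^1 *97^1*541^1*607^1 = - 222974773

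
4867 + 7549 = 12416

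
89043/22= 4047 + 9/22 = 4047.41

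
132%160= 132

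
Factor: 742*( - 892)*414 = -2^4*3^2*7^1 *23^1*53^1*223^1 = - 274011696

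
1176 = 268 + 908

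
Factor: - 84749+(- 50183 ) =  - 2^2*7^1*61^1*79^1= -  134932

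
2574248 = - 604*( - 4262)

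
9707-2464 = 7243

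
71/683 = 71/683 =0.10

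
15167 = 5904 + 9263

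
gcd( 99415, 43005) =5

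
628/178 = 3 + 47/89 = 3.53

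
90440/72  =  1256 + 1/9 = 1256.11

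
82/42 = 1  +  20/21 = 1.95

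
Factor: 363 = 3^1*11^2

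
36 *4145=149220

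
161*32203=5184683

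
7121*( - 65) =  - 462865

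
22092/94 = 11046/47 = 235.02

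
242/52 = 121/26  =  4.65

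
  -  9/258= - 1  +  83/86 = - 0.03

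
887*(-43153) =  - 38276711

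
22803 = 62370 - 39567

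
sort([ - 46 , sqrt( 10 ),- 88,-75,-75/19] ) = [-88,-75,-46,-75/19, sqrt(10)] 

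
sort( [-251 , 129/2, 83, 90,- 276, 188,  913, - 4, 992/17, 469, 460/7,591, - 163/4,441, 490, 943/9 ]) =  [ - 276,  -  251,- 163/4,  -  4, 992/17,129/2,  460/7, 83, 90, 943/9,188,  441, 469, 490, 591,913]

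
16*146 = 2336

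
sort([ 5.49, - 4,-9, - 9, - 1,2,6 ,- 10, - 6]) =[- 10, -9, - 9, - 6, - 4, - 1,2,5.49,6 ] 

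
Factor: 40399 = 71^1  *569^1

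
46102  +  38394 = 84496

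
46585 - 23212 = 23373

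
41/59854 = 41/59854 = 0.00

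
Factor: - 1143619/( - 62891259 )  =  3^( - 1 )*1143619^1*20963753^(-1 )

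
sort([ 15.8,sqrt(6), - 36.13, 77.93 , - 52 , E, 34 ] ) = [- 52,- 36.13,sqrt( 6 ) , E, 15.8,34, 77.93]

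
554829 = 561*989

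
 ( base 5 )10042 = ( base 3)212222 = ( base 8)1207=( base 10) 647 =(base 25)10m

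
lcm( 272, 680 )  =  1360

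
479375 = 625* 767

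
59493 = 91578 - 32085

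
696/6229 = 696/6229 = 0.11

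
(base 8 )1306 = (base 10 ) 710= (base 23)17k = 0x2c6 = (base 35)KA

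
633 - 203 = 430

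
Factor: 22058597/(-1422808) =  - 2^( -3)*11^1*293^ (-1) * 409^1*607^( - 1 )*4903^1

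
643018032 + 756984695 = 1400002727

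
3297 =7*471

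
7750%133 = 36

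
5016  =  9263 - 4247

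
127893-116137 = 11756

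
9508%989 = 607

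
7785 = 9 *865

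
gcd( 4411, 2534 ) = 1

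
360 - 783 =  - 423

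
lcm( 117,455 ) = 4095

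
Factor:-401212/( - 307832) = 2^(- 1)*7^1 *89^1*239^ ( - 1 ) = 623/478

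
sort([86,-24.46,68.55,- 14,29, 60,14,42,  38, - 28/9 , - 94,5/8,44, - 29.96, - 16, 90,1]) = [ - 94, - 29.96, - 24.46, - 16, - 14 , - 28/9,5/8,1,14,29,38,  42,44,60,68.55,86, 90]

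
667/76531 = 23/2639 = 0.01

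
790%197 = 2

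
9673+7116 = 16789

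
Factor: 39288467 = 39288467^1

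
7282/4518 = 3641/2259 = 1.61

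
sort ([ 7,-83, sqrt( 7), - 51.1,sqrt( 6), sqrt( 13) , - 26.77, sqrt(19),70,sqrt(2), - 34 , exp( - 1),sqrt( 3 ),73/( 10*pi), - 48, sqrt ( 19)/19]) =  [ - 83, - 51.1, - 48, - 34, - 26.77,sqrt( 19)/19,exp(-1),sqrt(2 ),sqrt ( 3), 73/(10 *pi),sqrt(6) , sqrt( 7),sqrt (13), sqrt( 19 ), 7,70] 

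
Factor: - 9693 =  - 3^3*359^1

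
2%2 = 0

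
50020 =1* 50020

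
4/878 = 2/439=0.00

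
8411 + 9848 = 18259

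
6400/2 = 3200  =  3200.00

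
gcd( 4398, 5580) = 6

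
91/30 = 3+1/30 = 3.03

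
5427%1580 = 687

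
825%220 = 165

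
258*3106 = 801348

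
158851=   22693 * 7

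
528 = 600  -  72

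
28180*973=27419140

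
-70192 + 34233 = -35959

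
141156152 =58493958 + 82662194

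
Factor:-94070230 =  - 2^1*5^1*23^1*53^1*7717^1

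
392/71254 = 196/35627  =  0.01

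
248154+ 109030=357184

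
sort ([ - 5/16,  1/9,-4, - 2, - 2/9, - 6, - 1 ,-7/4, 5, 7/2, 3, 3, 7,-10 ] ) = [-10,  -  6,- 4 ,  -  2,- 7/4, - 1,-5/16, - 2/9,  1/9,3, 3, 7/2, 5, 7 ] 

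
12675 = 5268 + 7407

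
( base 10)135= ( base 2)10000111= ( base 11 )113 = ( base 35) 3u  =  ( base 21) 69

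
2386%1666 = 720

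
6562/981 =6 + 676/981  =  6.69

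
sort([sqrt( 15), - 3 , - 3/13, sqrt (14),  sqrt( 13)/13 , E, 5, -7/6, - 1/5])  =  [- 3, -7/6, - 3/13, - 1/5, sqrt( 13)/13, E, sqrt (14),sqrt( 15),5]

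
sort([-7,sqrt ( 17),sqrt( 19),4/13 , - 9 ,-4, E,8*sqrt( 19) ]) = [ - 9,-7, - 4,4/13, E, sqrt( 17),sqrt(19), 8 * sqrt( 19)]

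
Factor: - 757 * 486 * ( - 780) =286963560 = 2^3*3^6 * 5^1*13^1 * 757^1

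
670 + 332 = 1002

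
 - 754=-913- - 159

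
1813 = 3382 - 1569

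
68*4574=311032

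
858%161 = 53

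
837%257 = 66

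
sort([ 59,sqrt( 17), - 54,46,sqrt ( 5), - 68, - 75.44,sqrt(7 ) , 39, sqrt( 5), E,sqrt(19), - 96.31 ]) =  [-96.31,-75.44, - 68, - 54 , sqrt ( 5),  sqrt (5 ),sqrt (7),E,  sqrt(17 ), sqrt(19 ),39,46,59]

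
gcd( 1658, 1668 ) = 2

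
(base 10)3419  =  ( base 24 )5mb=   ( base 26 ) 51D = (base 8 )6533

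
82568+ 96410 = 178978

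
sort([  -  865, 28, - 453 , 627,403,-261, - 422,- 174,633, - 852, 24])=[ - 865, - 852, - 453, - 422 , - 261, -174, 24, 28 , 403, 627, 633] 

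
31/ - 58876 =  - 1 + 58845/58876=- 0.00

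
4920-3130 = 1790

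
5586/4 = 1396+1/2 = 1396.50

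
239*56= 13384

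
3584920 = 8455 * 424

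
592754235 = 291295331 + 301458904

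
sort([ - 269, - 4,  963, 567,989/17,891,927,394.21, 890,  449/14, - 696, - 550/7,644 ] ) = [ - 696, - 269, -550/7, - 4  ,  449/14, 989/17, 394.21,567,644,  890 , 891,927,963]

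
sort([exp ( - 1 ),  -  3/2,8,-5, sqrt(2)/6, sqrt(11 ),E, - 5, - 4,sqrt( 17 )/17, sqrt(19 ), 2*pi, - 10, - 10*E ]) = [ - 10*E, - 10 , - 5, - 5, - 4, - 3/2,sqrt(2 )/6, sqrt (17 )/17, exp( - 1 ), E, sqrt( 11 ), sqrt( 19), 2*pi, 8 ]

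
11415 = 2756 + 8659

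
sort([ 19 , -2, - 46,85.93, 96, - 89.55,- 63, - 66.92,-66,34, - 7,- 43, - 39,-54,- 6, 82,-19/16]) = [-89.55, - 66.92, - 66,  -  63, - 54,-46,- 43, - 39,  -  7, - 6, - 2, - 19/16, 19,34 , 82, 85.93,  96]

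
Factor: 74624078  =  2^1 * 37312039^1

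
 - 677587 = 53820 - 731407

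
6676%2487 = 1702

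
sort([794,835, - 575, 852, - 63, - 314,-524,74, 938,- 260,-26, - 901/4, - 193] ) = [ - 575, - 524,  -  314,- 260, - 901/4, - 193,-63, - 26, 74, 794,835,852,938]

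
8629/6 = 8629/6 = 1438.17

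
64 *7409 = 474176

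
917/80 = 917/80=11.46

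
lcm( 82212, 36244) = 3370692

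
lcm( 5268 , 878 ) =5268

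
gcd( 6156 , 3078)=3078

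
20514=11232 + 9282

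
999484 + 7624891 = 8624375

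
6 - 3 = 3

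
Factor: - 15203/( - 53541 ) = 23/81  =  3^ (-4 ) * 23^1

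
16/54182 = 8/27091 = 0.00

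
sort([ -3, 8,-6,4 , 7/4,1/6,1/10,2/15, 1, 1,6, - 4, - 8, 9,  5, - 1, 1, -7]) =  [ - 8,- 7, - 6,-4, - 3, -1  ,  1/10,2/15,  1/6,1 , 1, 1, 7/4,4, 5, 6,  8, 9] 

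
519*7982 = 4142658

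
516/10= 51+3/5 = 51.60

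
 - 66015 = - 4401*15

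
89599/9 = 9955 + 4/9 =9955.44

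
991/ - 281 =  - 991/281 =- 3.53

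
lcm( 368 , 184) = 368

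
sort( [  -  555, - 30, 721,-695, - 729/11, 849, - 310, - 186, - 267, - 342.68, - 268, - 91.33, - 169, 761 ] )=[ -695,-555, - 342.68, - 310, - 268, - 267, - 186, - 169 , - 91.33, - 729/11, - 30, 721 , 761,849]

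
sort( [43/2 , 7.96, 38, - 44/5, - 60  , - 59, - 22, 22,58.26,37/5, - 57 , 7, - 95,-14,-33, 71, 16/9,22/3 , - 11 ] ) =[ - 95, - 60, - 59, - 57, - 33, - 22, - 14, - 11, - 44/5, 16/9, 7,  22/3, 37/5, 7.96,43/2, 22, 38, 58.26, 71]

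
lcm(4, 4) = 4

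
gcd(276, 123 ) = 3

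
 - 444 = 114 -558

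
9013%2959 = 136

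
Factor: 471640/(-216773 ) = -2^3*5^1*13^1*239^( - 1 ) = - 520/239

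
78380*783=61371540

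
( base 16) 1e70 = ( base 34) 6P6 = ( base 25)CBH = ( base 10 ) 7792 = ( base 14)2BA8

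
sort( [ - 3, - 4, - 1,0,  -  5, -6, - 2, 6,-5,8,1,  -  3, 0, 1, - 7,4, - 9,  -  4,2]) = [-9,-7,-6, - 5, - 5,- 4, - 4, - 3, - 3, - 2, - 1, 0,0, 1,  1, 2,4 , 6,8 ]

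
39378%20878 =18500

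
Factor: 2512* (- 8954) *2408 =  - 54161814784 = -2^8* 7^1*11^2*37^1*43^1*157^1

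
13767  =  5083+8684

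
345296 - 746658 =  -401362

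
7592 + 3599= 11191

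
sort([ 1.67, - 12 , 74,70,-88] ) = [ - 88 ,-12 , 1.67, 70,  74]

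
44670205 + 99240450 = 143910655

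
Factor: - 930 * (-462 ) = 2^2 * 3^2 * 5^1*7^1*11^1* 31^1 =429660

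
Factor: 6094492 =2^2*37^1 * 41179^1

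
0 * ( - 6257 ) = 0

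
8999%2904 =287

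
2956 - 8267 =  - 5311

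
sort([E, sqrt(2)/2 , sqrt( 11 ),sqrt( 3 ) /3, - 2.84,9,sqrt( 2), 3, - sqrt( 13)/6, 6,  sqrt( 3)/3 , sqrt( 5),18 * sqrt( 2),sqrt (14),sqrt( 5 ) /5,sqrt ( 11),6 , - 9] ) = [ - 9 , - 2.84,-sqrt( 13)/6, sqrt( 5 )/5, sqrt( 3)/3,sqrt( 3) /3, sqrt (2 ) /2,sqrt( 2 ),  sqrt( 5),E,3,sqrt(11) , sqrt( 11 ),sqrt( 14), 6, 6, 9,18*sqrt( 2) ] 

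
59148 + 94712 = 153860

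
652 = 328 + 324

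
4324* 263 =1137212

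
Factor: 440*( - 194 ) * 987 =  - 2^4*3^1*5^1*7^1*11^1*47^1*97^1 =- 84250320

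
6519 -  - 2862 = 9381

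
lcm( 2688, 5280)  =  147840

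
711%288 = 135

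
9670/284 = 4835/142  =  34.05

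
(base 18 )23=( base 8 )47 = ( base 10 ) 39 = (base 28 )1b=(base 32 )17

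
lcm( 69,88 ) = 6072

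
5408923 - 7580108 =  - 2171185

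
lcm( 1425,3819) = 95475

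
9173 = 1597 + 7576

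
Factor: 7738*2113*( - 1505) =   -  24607342970 = - 2^1  *5^1*7^1*43^1*53^1*73^1 * 2113^1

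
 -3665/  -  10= 733/2 = 366.50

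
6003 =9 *667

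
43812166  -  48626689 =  - 4814523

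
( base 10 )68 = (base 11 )62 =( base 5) 233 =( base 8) 104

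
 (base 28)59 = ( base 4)2111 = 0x95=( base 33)4h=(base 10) 149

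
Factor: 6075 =3^5*5^2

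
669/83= 669/83 = 8.06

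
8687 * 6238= 54189506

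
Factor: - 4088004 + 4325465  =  237461 = 7^1 * 33923^1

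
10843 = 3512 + 7331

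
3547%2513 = 1034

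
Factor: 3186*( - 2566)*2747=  - 22457483172= - 2^2*3^3*41^1*59^1*67^1*1283^1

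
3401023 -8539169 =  - 5138146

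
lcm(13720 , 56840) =397880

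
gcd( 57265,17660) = 5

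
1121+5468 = 6589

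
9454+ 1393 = 10847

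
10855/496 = 10855/496 = 21.89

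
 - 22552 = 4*( - 5638)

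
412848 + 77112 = 489960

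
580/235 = 2 + 22/47 = 2.47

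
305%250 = 55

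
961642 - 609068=352574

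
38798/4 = 9699 + 1/2 =9699.50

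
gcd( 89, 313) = 1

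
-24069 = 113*( - 213 )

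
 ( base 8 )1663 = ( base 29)13J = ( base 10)947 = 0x3b3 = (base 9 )1262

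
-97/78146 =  - 1 + 78049/78146 = - 0.00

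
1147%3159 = 1147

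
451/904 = 451/904 = 0.50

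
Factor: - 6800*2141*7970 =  - 2^5*5^3*17^1*797^1*2141^1= - 116033636000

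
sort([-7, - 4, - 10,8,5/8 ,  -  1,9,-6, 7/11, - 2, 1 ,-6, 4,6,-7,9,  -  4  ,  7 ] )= [  -  10, - 7,-7,-6,  -  6, - 4,-4, - 2,-1, 5/8,  7/11, 1,4, 6, 7, 8 , 9, 9]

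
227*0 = 0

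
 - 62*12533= -777046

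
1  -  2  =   - 1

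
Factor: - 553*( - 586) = 324058 = 2^1*7^1*79^1*293^1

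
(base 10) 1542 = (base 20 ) 3H2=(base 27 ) 233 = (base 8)3006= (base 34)1bc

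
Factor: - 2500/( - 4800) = 2^( - 4)*3^( - 1)*5^2 = 25/48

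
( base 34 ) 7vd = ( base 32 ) 8u7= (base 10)9159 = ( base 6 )110223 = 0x23c7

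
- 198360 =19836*( - 10)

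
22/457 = 22/457 = 0.05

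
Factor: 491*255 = 125205 = 3^1*5^1*17^1*491^1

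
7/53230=7/53230 =0.00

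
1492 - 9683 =  -  8191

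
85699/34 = 85699/34 = 2520.56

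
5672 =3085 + 2587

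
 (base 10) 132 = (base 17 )7d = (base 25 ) 57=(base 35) 3r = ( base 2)10000100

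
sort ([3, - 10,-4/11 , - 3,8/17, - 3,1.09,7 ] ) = [ - 10, - 3, - 3, - 4/11,8/17 , 1.09,3, 7 ]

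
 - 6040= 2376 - 8416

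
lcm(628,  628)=628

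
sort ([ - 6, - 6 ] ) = [ - 6, - 6 ]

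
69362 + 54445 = 123807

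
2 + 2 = 4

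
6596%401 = 180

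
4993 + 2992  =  7985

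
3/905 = 3/905 = 0.00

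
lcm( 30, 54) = 270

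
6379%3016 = 347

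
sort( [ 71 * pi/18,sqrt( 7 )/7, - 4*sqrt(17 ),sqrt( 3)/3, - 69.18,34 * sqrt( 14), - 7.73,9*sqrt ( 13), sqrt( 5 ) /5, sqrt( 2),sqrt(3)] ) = [ - 69.18, - 4*sqrt( 17), - 7.73 , sqrt(7 ) /7,sqrt( 5)/5, sqrt( 3) /3,sqrt( 2),sqrt( 3 ),71*pi/18,  9*sqrt(13),34*sqrt( 14 )] 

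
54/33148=27/16574 = 0.00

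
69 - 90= - 21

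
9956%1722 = 1346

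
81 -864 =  - 783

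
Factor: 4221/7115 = 3^2 * 5^(-1)*7^1 * 67^1*1423^ ( - 1)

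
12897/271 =12897/271 = 47.59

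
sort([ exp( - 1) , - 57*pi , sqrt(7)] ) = [ - 57*pi,exp(-1),sqrt( 7)]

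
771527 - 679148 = 92379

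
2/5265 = 2/5265  =  0.00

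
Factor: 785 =5^1*157^1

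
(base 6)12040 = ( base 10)1752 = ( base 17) 611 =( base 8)3330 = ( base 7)5052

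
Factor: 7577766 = 2^1*3^3*7^1*20047^1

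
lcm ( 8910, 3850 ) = 311850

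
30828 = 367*84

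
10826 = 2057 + 8769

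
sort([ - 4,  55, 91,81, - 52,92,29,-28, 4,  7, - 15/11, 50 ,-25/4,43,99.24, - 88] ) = [ - 88, - 52, - 28, - 25/4,-4, - 15/11,4,7,29, 43,50,55,81, 91,92 , 99.24]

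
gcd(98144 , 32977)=1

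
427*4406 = 1881362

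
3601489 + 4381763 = 7983252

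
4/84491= 4/84491 = 0.00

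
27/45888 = 9/15296 = 0.00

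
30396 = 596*51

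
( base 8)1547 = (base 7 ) 2353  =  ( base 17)304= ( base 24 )1c7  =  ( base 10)871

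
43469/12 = 3622 + 5/12 = 3622.42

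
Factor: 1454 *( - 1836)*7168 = - 2^13*3^3*7^1*17^1*727^1 =- 19135291392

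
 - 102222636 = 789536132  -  891758768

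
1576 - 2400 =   -  824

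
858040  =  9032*95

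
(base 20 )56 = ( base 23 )4E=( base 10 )106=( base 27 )3P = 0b1101010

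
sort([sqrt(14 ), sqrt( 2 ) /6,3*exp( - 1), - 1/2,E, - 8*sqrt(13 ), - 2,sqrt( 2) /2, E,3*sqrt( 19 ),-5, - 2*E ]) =[ - 8*sqrt( 13), - 2 * E, - 5, - 2,  -  1/2,sqrt( 2)/6, sqrt(2) /2, 3*exp(  -  1 ), E, E, sqrt(14), 3*sqrt( 19 )]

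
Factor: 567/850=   2^( - 1 ) * 3^4*5^ ( - 2)*7^1 * 17^( -1) 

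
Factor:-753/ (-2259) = 1/3 = 3^(-1 ) 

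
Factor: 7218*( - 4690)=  - 33852420=-  2^2  *3^2 * 5^1*7^1*67^1*401^1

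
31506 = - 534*( - 59) 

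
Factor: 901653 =3^1 * 37^1*8123^1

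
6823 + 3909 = 10732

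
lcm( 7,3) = 21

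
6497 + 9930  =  16427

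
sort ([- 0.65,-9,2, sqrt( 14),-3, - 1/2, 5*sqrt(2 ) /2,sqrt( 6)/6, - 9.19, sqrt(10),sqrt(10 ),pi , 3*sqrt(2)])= [ - 9.19,  -  9,-3, - 0.65, - 1/2, sqrt (6)/6, 2,  pi, sqrt(10),sqrt(10), 5*sqrt ( 2)/2,sqrt(14), 3*sqrt(2) ]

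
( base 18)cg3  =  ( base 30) 4j9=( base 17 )E7E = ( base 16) 1053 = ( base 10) 4179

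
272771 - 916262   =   - 643491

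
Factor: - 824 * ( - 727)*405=242614440=2^3*3^4*5^1*103^1 * 727^1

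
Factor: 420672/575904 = 2^1*313^1  *857^(  -  1) = 626/857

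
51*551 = 28101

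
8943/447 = 20 + 1/149 = 20.01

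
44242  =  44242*1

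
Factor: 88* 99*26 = 2^4*3^2*11^2 * 13^1 = 226512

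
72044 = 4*18011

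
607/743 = 607/743 = 0.82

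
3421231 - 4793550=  - 1372319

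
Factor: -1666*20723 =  - 2^1*7^2*17^2*23^1* 53^1 = - 34524518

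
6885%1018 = 777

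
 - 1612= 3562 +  - 5174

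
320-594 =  - 274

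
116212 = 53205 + 63007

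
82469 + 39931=122400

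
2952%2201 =751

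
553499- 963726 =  - 410227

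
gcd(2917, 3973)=1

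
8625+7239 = 15864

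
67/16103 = 67/16103 = 0.00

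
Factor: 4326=2^1*3^1*7^1*103^1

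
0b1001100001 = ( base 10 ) 609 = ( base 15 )2a9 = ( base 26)nb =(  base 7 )1530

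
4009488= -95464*( - 42)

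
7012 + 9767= 16779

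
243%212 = 31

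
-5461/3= - 5461/3 = -  1820.33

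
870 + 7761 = 8631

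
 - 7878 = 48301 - 56179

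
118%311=118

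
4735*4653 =22031955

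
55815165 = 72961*765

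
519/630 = 173/210 =0.82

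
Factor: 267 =3^1*89^1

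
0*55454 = 0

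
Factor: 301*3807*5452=6247484964 = 2^2*3^4*7^1*29^1*43^1*47^2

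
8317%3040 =2237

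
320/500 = 16/25  =  0.64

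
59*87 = 5133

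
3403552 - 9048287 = - 5644735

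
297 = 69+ 228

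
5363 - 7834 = -2471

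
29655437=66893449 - 37238012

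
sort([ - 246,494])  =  [-246,  494]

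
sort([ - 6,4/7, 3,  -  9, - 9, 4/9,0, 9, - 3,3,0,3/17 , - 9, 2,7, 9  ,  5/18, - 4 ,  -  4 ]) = [-9,  -  9, - 9,-6,-4, - 4  , -3,  0, 0 , 3/17, 5/18, 4/9,4/7,2, 3,3 , 7,9,9 ]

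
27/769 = 27/769 = 0.04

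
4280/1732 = 1070/433 = 2.47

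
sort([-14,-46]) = [-46, - 14 ] 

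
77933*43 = 3351119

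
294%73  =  2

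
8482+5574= 14056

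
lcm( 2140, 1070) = 2140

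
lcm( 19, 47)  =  893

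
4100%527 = 411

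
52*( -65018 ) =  - 3380936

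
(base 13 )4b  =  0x3F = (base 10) 63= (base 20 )33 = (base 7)120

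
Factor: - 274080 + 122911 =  - 151169^1 = -151169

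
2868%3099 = 2868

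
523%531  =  523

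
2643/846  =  881/282 = 3.12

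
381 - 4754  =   - 4373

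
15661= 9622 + 6039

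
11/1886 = 11/1886 = 0.01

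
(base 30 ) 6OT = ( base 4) 1200011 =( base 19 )H0C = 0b1100000000101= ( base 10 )6149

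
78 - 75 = 3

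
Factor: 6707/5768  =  2^( - 3) * 7^( - 1 ) * 19^1*103^( - 1)* 353^1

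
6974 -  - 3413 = 10387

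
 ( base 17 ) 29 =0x2b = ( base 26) 1h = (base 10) 43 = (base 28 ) 1f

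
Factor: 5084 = 2^2*31^1*41^1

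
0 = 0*51763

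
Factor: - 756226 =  - 2^1*103^1*3671^1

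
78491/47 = 78491/47 = 1670.02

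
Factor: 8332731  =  3^2*11^1 * 73^1*1153^1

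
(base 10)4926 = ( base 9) 6673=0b1001100111110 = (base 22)a3k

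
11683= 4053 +7630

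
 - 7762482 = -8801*882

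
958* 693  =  663894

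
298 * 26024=7755152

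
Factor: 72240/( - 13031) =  - 2^4 * 3^1 *5^1*7^1*43^1 * 83^ ( - 1)*157^(-1)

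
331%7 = 2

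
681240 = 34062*20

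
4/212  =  1/53=0.02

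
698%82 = 42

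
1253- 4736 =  -3483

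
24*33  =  792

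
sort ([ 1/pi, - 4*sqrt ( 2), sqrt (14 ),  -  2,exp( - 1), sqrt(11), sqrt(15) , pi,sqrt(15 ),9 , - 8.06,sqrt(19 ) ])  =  [ - 8.06, - 4*sqrt( 2 ), - 2,  1/pi , exp ( - 1) , pi , sqrt(11),sqrt( 14), sqrt( 15),  sqrt (15) , sqrt (19 ),  9]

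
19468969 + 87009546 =106478515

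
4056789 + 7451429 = 11508218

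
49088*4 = 196352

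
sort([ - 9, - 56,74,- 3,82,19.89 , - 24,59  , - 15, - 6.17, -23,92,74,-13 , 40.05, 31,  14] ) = [ - 56, - 24, - 23, - 15, - 13, - 9 , - 6.17 , - 3 , 14, 19.89 , 31,40.05 , 59,74, 74 , 82, 92 ]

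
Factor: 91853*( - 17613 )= - 1617806889 = - 3^2*19^1*31^1 * 103^1*2963^1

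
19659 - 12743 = 6916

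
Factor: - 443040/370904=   -  780/653  =  - 2^2*3^1*5^1*13^1*653^( - 1)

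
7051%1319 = 456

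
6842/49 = 139+31/49 = 139.63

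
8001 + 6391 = 14392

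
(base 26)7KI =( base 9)7205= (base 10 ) 5270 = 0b1010010010110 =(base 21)bjk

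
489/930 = 163/310 = 0.53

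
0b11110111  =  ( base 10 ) 247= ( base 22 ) B5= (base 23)AH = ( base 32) 7n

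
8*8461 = 67688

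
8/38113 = 8/38113 = 0.00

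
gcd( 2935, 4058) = 1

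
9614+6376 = 15990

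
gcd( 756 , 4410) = 126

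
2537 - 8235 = -5698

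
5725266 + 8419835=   14145101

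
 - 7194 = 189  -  7383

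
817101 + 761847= 1578948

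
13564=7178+6386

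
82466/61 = 82466/61 = 1351.90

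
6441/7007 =6441/7007 = 0.92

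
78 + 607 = 685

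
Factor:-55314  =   - 2^1*3^2*7^1 * 439^1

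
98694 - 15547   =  83147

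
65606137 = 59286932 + 6319205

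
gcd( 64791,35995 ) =7199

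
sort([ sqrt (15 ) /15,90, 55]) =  [sqrt(15)/15,55,90] 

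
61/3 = 61/3 = 20.33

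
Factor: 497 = 7^1*71^1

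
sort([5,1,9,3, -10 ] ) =[ - 10, 1, 3,5, 9 ] 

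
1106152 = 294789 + 811363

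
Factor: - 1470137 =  - 23^1*41^1 * 1559^1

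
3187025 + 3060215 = 6247240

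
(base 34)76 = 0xF4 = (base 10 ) 244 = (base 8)364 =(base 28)8k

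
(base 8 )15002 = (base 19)i88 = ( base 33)63p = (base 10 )6658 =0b1101000000010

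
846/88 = 9 + 27/44=9.61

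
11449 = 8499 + 2950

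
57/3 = 19=19.00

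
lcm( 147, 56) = 1176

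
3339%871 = 726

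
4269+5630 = 9899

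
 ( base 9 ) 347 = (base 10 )286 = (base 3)101121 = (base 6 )1154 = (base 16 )11E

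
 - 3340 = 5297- 8637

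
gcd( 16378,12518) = 2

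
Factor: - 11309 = -43^1 * 263^1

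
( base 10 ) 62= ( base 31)20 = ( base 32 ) 1U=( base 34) 1s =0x3E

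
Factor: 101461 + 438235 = 2^4*89^1*379^1 = 539696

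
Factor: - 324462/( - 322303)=2^1 * 3^1*3181^1*18959^( - 1) = 19086/18959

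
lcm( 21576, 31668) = 1963416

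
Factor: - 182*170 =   -  30940 = -2^2*5^1*7^1*13^1*17^1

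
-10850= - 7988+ - 2862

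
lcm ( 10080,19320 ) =231840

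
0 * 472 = 0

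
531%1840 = 531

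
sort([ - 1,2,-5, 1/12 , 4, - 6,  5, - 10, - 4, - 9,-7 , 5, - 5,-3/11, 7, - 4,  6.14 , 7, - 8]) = [ - 10, - 9,-8, - 7, - 6, - 5, - 5, - 4,-4, - 1, - 3/11, 1/12,  2, 4 , 5, 5, 6.14,  7,7]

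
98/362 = 49/181= 0.27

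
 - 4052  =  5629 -9681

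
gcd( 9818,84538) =2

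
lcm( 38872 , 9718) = 38872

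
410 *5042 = 2067220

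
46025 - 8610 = 37415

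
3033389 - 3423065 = - 389676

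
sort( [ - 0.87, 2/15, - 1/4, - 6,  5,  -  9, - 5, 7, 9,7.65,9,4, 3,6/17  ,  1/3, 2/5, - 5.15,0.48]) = [-9, - 6, - 5.15, - 5, - 0.87,-1/4,2/15, 1/3,6/17 , 2/5,0.48 , 3, 4, 5, 7,7.65,9, 9]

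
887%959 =887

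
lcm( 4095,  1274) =57330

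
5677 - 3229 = 2448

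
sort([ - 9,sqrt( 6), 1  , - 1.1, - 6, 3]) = [ - 9,- 6,- 1.1, 1, sqrt ( 6),3] 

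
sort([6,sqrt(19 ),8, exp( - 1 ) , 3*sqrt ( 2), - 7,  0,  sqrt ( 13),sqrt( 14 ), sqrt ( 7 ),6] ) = [-7 , 0,exp( - 1 ),sqrt (7 ) , sqrt(13 ), sqrt( 14 ),3 * sqrt(2 ), sqrt( 19),6 , 6,8]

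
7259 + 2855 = 10114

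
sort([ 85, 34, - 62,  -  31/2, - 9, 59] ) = [ - 62, - 31/2,-9,34,59,85]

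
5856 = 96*61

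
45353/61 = 743 + 30/61 = 743.49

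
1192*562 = 669904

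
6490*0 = 0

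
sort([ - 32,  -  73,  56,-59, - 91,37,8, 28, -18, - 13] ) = [- 91,-73, - 59, - 32,-18, - 13, 8, 28, 37,56]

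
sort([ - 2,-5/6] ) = [-2,-5/6] 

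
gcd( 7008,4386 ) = 6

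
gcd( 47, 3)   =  1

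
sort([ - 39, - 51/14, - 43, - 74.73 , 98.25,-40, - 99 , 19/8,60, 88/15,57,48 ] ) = [ - 99,-74.73, - 43, -40,-39,-51/14, 19/8,88/15,48,57, 60,98.25 ] 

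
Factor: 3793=3793^1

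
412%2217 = 412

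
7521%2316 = 573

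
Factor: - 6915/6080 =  - 1383/1216 = -  2^( - 6)*  3^1*19^( - 1)*461^1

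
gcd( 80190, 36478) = 2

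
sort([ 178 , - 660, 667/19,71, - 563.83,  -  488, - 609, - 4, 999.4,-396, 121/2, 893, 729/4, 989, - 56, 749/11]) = [ - 660 , - 609,  -  563.83 ,  -  488, - 396, -56,-4, 667/19,121/2, 749/11,71, 178, 729/4, 893,  989,999.4]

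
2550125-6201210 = - 3651085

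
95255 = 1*95255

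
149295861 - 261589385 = -112293524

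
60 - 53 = 7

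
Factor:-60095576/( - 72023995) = 2^3*5^(-1)*67^(-1)*  163^( - 1)*1319^(  -  1)*7511947^1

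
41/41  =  1 = 1.00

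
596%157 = 125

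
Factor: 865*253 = 218845 = 5^1 * 11^1*23^1 * 173^1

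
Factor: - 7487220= - 2^2*3^1* 5^1 * 13^1*29^1*331^1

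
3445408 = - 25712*( - 134 ) 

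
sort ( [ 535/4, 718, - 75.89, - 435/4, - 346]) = [-346,- 435/4,  -  75.89  ,  535/4, 718]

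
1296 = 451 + 845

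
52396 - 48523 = 3873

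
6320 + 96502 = 102822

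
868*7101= 6163668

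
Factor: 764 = 2^2*191^1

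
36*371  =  13356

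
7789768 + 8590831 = 16380599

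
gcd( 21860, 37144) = 4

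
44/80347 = 44/80347 = 0.00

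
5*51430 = 257150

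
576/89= 6 + 42/89  =  6.47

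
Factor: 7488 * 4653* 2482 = 2^7*3^4*11^1*13^1* 17^1*47^1  *  73^1 = 86477010048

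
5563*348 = 1935924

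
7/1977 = 7/1977 = 0.00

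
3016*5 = 15080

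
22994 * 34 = 781796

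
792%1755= 792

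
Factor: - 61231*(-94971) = 3^1* 31657^1*61231^1= 5815169301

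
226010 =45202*5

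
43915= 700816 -656901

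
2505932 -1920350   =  585582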